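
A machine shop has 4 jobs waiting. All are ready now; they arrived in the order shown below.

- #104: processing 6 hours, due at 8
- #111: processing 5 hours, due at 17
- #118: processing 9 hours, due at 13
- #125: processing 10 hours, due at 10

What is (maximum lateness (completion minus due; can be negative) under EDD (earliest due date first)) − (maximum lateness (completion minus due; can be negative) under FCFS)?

EDD (increasing due date): #104 #125 #118 #111.
#104: 0→6, due 8, lateness -2
#125: 6→16, due 10, lateness 6
#118: 16→25, due 13, lateness 12
#111: 25→30, due 17, lateness 13
Maximum = 13.
FIFO (arrival order): #104 #111 #118 #125.
#104: 0→6, due 8, lateness -2
#111: 6→11, due 17, lateness -6
#118: 11→20, due 13, lateness 7
#125: 20→30, due 10, lateness 20
Maximum = 20.
Difference = 13 − 20 = -7.

-7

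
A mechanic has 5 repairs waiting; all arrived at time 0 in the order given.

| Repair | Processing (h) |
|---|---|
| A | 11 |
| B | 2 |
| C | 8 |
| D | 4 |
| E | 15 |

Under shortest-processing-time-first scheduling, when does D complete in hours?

6

SPT (increasing processing time): B D C A E.
B: 0→2
D: 2→6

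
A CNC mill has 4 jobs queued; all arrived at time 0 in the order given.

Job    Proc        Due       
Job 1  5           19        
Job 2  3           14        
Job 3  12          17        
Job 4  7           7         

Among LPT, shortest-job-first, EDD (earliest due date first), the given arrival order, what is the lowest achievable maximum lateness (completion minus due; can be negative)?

LPT (decreasing processing time): Job 3 Job 4 Job 1 Job 2.
Job 3: 0→12, due 17, lateness -5
Job 4: 12→19, due 7, lateness 12
Job 1: 19→24, due 19, lateness 5
Job 2: 24→27, due 14, lateness 13
Maximum = 13.
SPT (increasing processing time): Job 2 Job 1 Job 4 Job 3.
Job 2: 0→3, due 14, lateness -11
Job 1: 3→8, due 19, lateness -11
Job 4: 8→15, due 7, lateness 8
Job 3: 15→27, due 17, lateness 10
Maximum = 10.
EDD (increasing due date): Job 4 Job 2 Job 3 Job 1.
Job 4: 0→7, due 7, lateness 0
Job 2: 7→10, due 14, lateness -4
Job 3: 10→22, due 17, lateness 5
Job 1: 22→27, due 19, lateness 8
Maximum = 8.
FIFO (arrival order): Job 1 Job 2 Job 3 Job 4.
Job 1: 0→5, due 19, lateness -14
Job 2: 5→8, due 14, lateness -6
Job 3: 8→20, due 17, lateness 3
Job 4: 20→27, due 7, lateness 20
Maximum = 20.
LPT 13, SPT 10, EDD 8, FIFO 20 → minimum 8.

8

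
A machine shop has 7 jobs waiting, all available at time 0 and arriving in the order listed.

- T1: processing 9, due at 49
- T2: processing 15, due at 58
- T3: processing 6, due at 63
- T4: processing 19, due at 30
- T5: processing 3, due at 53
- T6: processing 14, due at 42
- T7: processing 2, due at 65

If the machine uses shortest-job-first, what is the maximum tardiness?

SPT (increasing processing time): T7 T5 T3 T1 T6 T2 T4.
T7: 0→2, due 65, tardiness 0
T5: 2→5, due 53, tardiness 0
T3: 5→11, due 63, tardiness 0
T1: 11→20, due 49, tardiness 0
T6: 20→34, due 42, tardiness 0
T2: 34→49, due 58, tardiness 0
T4: 49→68, due 30, tardiness 38
Maximum = 38.

38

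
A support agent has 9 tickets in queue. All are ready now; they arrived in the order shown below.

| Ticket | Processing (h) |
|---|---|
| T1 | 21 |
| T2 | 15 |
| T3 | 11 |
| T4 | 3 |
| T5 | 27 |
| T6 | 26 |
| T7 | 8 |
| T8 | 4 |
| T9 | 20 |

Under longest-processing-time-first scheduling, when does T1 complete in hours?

74

LPT (decreasing processing time): T5 T6 T1 T9 T2 T3 T7 T8 T4.
T5: 0→27
T6: 27→53
T1: 53→74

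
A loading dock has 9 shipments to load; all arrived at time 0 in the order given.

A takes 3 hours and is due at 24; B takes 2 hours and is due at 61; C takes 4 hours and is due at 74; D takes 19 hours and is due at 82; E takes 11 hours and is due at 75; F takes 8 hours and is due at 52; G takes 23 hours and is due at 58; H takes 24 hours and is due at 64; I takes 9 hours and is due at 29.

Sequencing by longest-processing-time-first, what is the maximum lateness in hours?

77

LPT (decreasing processing time): H G D E I F C A B.
H: 0→24, due 64, lateness -40
G: 24→47, due 58, lateness -11
D: 47→66, due 82, lateness -16
E: 66→77, due 75, lateness 2
I: 77→86, due 29, lateness 57
F: 86→94, due 52, lateness 42
C: 94→98, due 74, lateness 24
A: 98→101, due 24, lateness 77
B: 101→103, due 61, lateness 42
Maximum = 77.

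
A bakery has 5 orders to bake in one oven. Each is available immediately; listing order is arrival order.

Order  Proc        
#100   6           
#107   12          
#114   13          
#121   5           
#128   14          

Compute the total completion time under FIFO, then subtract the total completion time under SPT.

16

FIFO (arrival order): #100 #107 #114 #121 #128.
#100: 0→6
#107: 6→18
#114: 18→31
#121: 31→36
#128: 36→50
Sum = 6+18+31+36+50 = 141.
SPT (increasing processing time): #121 #100 #107 #114 #128.
#121: 0→5
#100: 5→11
#107: 11→23
#114: 23→36
#128: 36→50
Sum = 5+11+23+36+50 = 125.
Difference = 141 − 125 = 16.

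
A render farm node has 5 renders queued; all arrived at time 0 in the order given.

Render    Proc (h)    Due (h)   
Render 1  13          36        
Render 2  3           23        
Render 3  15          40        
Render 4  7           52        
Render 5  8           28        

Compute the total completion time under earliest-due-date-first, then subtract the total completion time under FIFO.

EDD (increasing due date): Render 2 Render 5 Render 1 Render 3 Render 4.
Render 2: 0→3
Render 5: 3→11
Render 1: 11→24
Render 3: 24→39
Render 4: 39→46
Sum = 3+11+24+39+46 = 123.
FIFO (arrival order): Render 1 Render 2 Render 3 Render 4 Render 5.
Render 1: 0→13
Render 2: 13→16
Render 3: 16→31
Render 4: 31→38
Render 5: 38→46
Sum = 13+16+31+38+46 = 144.
Difference = 123 − 144 = -21.

-21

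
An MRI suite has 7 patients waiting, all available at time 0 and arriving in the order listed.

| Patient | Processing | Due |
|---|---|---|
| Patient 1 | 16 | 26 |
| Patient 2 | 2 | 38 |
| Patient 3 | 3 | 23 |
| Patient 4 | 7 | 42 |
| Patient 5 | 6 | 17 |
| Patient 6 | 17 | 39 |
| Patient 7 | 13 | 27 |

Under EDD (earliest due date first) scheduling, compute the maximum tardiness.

EDD (increasing due date): Patient 5 Patient 3 Patient 1 Patient 7 Patient 2 Patient 6 Patient 4.
Patient 5: 0→6, due 17, tardiness 0
Patient 3: 6→9, due 23, tardiness 0
Patient 1: 9→25, due 26, tardiness 0
Patient 7: 25→38, due 27, tardiness 11
Patient 2: 38→40, due 38, tardiness 2
Patient 6: 40→57, due 39, tardiness 18
Patient 4: 57→64, due 42, tardiness 22
Maximum = 22.

22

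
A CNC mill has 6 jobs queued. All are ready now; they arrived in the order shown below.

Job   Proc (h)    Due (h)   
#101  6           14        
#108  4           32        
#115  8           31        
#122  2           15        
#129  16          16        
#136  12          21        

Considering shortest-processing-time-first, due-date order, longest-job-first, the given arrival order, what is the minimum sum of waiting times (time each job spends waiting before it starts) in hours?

72

SPT (increasing processing time): #122 #108 #101 #115 #136 #129.
#122: waits 0, runs 0→2
#108: waits 2, runs 2→6
#101: waits 6, runs 6→12
#115: waits 12, runs 12→20
#136: waits 20, runs 20→32
#129: waits 32, runs 32→48
Sum = 0+2+6+12+20+32 = 72.
EDD (increasing due date): #101 #122 #129 #136 #115 #108.
#101: waits 0, runs 0→6
#122: waits 6, runs 6→8
#129: waits 8, runs 8→24
#136: waits 24, runs 24→36
#115: waits 36, runs 36→44
#108: waits 44, runs 44→48
Sum = 0+6+8+24+36+44 = 118.
LPT (decreasing processing time): #129 #136 #115 #101 #108 #122.
#129: waits 0, runs 0→16
#136: waits 16, runs 16→28
#115: waits 28, runs 28→36
#101: waits 36, runs 36→42
#108: waits 42, runs 42→46
#122: waits 46, runs 46→48
Sum = 0+16+28+36+42+46 = 168.
FIFO (arrival order): #101 #108 #115 #122 #129 #136.
#101: waits 0, runs 0→6
#108: waits 6, runs 6→10
#115: waits 10, runs 10→18
#122: waits 18, runs 18→20
#129: waits 20, runs 20→36
#136: waits 36, runs 36→48
Sum = 0+6+10+18+20+36 = 90.
SPT 72, EDD 118, LPT 168, FIFO 90 → minimum 72.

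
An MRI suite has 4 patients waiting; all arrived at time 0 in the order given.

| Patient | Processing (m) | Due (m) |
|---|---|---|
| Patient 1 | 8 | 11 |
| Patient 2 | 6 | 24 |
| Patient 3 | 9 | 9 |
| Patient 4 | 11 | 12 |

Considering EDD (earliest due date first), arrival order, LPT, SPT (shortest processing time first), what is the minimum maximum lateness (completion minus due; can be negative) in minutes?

16

EDD (increasing due date): Patient 3 Patient 1 Patient 4 Patient 2.
Patient 3: 0→9, due 9, lateness 0
Patient 1: 9→17, due 11, lateness 6
Patient 4: 17→28, due 12, lateness 16
Patient 2: 28→34, due 24, lateness 10
Maximum = 16.
FIFO (arrival order): Patient 1 Patient 2 Patient 3 Patient 4.
Patient 1: 0→8, due 11, lateness -3
Patient 2: 8→14, due 24, lateness -10
Patient 3: 14→23, due 9, lateness 14
Patient 4: 23→34, due 12, lateness 22
Maximum = 22.
LPT (decreasing processing time): Patient 4 Patient 3 Patient 1 Patient 2.
Patient 4: 0→11, due 12, lateness -1
Patient 3: 11→20, due 9, lateness 11
Patient 1: 20→28, due 11, lateness 17
Patient 2: 28→34, due 24, lateness 10
Maximum = 17.
SPT (increasing processing time): Patient 2 Patient 1 Patient 3 Patient 4.
Patient 2: 0→6, due 24, lateness -18
Patient 1: 6→14, due 11, lateness 3
Patient 3: 14→23, due 9, lateness 14
Patient 4: 23→34, due 12, lateness 22
Maximum = 22.
EDD 16, FIFO 22, LPT 17, SPT 22 → minimum 16.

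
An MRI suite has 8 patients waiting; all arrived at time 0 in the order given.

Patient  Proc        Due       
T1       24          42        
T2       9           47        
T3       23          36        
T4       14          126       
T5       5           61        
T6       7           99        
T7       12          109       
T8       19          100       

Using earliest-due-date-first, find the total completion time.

EDD (increasing due date): T3 T1 T2 T5 T6 T8 T7 T4.
T3: 0→23
T1: 23→47
T2: 47→56
T5: 56→61
T6: 61→68
T8: 68→87
T7: 87→99
T4: 99→113
Sum = 23+47+56+61+68+87+99+113 = 554.

554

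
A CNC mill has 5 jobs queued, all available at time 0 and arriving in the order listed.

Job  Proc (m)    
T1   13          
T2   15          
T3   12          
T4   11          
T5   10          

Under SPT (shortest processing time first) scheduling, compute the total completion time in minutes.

171

SPT (increasing processing time): T5 T4 T3 T1 T2.
T5: 0→10
T4: 10→21
T3: 21→33
T1: 33→46
T2: 46→61
Sum = 10+21+33+46+61 = 171.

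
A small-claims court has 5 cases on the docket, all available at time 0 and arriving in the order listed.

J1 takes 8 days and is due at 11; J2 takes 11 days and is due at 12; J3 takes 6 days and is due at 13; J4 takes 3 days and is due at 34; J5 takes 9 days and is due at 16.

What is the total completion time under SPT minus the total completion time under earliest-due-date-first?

SPT (increasing processing time): J4 J3 J1 J5 J2.
J4: 0→3
J3: 3→9
J1: 9→17
J5: 17→26
J2: 26→37
Sum = 3+9+17+26+37 = 92.
EDD (increasing due date): J1 J2 J3 J5 J4.
J1: 0→8
J2: 8→19
J3: 19→25
J5: 25→34
J4: 34→37
Sum = 8+19+25+34+37 = 123.
Difference = 92 − 123 = -31.

-31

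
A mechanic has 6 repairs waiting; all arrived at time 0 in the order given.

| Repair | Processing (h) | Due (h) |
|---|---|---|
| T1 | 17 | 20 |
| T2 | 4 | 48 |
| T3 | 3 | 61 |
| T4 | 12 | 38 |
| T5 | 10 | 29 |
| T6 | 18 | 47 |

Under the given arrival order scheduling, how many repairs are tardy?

2

FIFO (arrival order): T1 T2 T3 T4 T5 T6.
T1: 0→17, due 20, tardiness 0
T2: 17→21, due 48, tardiness 0
T3: 21→24, due 61, tardiness 0
T4: 24→36, due 38, tardiness 0
T5: 36→46, due 29, tardiness 17
T6: 46→64, due 47, tardiness 17
Late repairs: 2.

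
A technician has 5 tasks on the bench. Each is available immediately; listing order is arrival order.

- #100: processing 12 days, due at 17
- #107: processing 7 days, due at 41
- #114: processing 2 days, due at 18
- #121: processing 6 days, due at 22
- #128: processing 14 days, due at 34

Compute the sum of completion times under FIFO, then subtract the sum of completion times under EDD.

FIFO (arrival order): #100 #107 #114 #121 #128.
#100: 0→12
#107: 12→19
#114: 19→21
#121: 21→27
#128: 27→41
Sum = 12+19+21+27+41 = 120.
EDD (increasing due date): #100 #114 #121 #128 #107.
#100: 0→12
#114: 12→14
#121: 14→20
#128: 20→34
#107: 34→41
Sum = 12+14+20+34+41 = 121.
Difference = 120 − 121 = -1.

-1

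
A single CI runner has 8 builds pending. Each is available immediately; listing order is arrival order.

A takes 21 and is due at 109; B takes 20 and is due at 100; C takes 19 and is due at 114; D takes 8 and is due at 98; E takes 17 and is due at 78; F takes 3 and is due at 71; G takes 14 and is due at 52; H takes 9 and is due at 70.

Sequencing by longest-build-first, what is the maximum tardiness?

40

LPT (decreasing processing time): A B C E G H D F.
A: 0→21, due 109, tardiness 0
B: 21→41, due 100, tardiness 0
C: 41→60, due 114, tardiness 0
E: 60→77, due 78, tardiness 0
G: 77→91, due 52, tardiness 39
H: 91→100, due 70, tardiness 30
D: 100→108, due 98, tardiness 10
F: 108→111, due 71, tardiness 40
Maximum = 40.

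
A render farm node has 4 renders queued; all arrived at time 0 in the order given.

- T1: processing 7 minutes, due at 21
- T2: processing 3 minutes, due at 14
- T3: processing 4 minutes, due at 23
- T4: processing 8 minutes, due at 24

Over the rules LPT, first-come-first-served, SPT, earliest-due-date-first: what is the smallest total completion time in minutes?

LPT (decreasing processing time): T4 T1 T3 T2.
T4: 0→8
T1: 8→15
T3: 15→19
T2: 19→22
Sum = 8+15+19+22 = 64.
FIFO (arrival order): T1 T2 T3 T4.
T1: 0→7
T2: 7→10
T3: 10→14
T4: 14→22
Sum = 7+10+14+22 = 53.
SPT (increasing processing time): T2 T3 T1 T4.
T2: 0→3
T3: 3→7
T1: 7→14
T4: 14→22
Sum = 3+7+14+22 = 46.
EDD (increasing due date): T2 T1 T3 T4.
T2: 0→3
T1: 3→10
T3: 10→14
T4: 14→22
Sum = 3+10+14+22 = 49.
LPT 64, FIFO 53, SPT 46, EDD 49 → minimum 46.

46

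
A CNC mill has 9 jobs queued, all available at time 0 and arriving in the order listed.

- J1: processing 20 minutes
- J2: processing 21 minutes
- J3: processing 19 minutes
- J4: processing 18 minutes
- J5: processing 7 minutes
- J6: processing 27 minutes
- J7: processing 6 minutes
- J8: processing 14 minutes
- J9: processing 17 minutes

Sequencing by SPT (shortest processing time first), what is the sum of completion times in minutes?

605

SPT (increasing processing time): J7 J5 J8 J9 J4 J3 J1 J2 J6.
J7: 0→6
J5: 6→13
J8: 13→27
J9: 27→44
J4: 44→62
J3: 62→81
J1: 81→101
J2: 101→122
J6: 122→149
Sum = 6+13+27+44+62+81+101+122+149 = 605.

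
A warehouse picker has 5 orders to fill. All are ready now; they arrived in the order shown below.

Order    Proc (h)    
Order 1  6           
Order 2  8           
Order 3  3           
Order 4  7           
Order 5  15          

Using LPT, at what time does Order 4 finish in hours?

LPT (decreasing processing time): Order 5 Order 2 Order 4 Order 1 Order 3.
Order 5: 0→15
Order 2: 15→23
Order 4: 23→30

30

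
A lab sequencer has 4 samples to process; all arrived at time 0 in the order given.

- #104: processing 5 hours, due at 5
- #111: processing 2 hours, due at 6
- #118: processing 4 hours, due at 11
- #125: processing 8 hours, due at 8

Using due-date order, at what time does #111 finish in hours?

7

EDD (increasing due date): #104 #111 #125 #118.
#104: 0→5
#111: 5→7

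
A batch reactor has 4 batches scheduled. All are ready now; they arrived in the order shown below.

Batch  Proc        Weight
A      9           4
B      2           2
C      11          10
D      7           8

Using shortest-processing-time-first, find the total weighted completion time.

SPT (increasing processing time): B D A C.
B: finishes 2, weight 2, w·C = 4
D: finishes 9, weight 8, w·C = 72
A: finishes 18, weight 4, w·C = 72
C: finishes 29, weight 10, w·C = 290
Sum = 4+72+72+290 = 438.

438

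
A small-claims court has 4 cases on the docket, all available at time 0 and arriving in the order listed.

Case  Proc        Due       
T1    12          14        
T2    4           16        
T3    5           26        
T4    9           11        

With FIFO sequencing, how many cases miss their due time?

1

FIFO (arrival order): T1 T2 T3 T4.
T1: 0→12, due 14, tardiness 0
T2: 12→16, due 16, tardiness 0
T3: 16→21, due 26, tardiness 0
T4: 21→30, due 11, tardiness 19
Late cases: 1.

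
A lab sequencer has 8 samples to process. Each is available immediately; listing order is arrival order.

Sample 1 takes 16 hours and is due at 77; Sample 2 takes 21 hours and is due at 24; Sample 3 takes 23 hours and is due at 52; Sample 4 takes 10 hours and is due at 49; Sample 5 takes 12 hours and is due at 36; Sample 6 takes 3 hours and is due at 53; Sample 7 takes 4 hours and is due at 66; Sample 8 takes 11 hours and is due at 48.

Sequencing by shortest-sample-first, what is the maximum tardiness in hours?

53

SPT (increasing processing time): Sample 6 Sample 7 Sample 4 Sample 8 Sample 5 Sample 1 Sample 2 Sample 3.
Sample 6: 0→3, due 53, tardiness 0
Sample 7: 3→7, due 66, tardiness 0
Sample 4: 7→17, due 49, tardiness 0
Sample 8: 17→28, due 48, tardiness 0
Sample 5: 28→40, due 36, tardiness 4
Sample 1: 40→56, due 77, tardiness 0
Sample 2: 56→77, due 24, tardiness 53
Sample 3: 77→100, due 52, tardiness 48
Maximum = 53.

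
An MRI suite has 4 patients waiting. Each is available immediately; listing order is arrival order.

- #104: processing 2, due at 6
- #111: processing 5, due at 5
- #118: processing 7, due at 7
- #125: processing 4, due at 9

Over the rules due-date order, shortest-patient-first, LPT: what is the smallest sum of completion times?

37

EDD (increasing due date): #111 #104 #118 #125.
#111: 0→5
#104: 5→7
#118: 7→14
#125: 14→18
Sum = 5+7+14+18 = 44.
SPT (increasing processing time): #104 #125 #111 #118.
#104: 0→2
#125: 2→6
#111: 6→11
#118: 11→18
Sum = 2+6+11+18 = 37.
LPT (decreasing processing time): #118 #111 #125 #104.
#118: 0→7
#111: 7→12
#125: 12→16
#104: 16→18
Sum = 7+12+16+18 = 53.
EDD 44, SPT 37, LPT 53 → minimum 37.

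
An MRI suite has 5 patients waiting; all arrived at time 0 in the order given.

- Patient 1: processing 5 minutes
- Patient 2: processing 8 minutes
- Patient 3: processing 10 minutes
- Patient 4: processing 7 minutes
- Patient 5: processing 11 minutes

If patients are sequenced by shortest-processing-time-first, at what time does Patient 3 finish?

30

SPT (increasing processing time): Patient 1 Patient 4 Patient 2 Patient 3 Patient 5.
Patient 1: 0→5
Patient 4: 5→12
Patient 2: 12→20
Patient 3: 20→30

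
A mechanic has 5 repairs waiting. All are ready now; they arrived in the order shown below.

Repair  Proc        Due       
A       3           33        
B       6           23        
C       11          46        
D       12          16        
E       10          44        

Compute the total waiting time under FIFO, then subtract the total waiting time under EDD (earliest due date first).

FIFO (arrival order): A B C D E.
A: waits 0, runs 0→3
B: waits 3, runs 3→9
C: waits 9, runs 9→20
D: waits 20, runs 20→32
E: waits 32, runs 32→42
Sum = 0+3+9+20+32 = 64.
EDD (increasing due date): D B A E C.
D: waits 0, runs 0→12
B: waits 12, runs 12→18
A: waits 18, runs 18→21
E: waits 21, runs 21→31
C: waits 31, runs 31→42
Sum = 0+12+18+21+31 = 82.
Difference = 64 − 82 = -18.

-18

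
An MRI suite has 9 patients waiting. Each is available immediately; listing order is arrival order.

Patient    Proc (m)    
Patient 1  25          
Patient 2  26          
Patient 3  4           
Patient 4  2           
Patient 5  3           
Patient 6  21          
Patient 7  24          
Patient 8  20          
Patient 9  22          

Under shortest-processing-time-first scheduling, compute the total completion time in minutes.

SPT (increasing processing time): Patient 4 Patient 5 Patient 3 Patient 8 Patient 6 Patient 9 Patient 7 Patient 1 Patient 2.
Patient 4: 0→2
Patient 5: 2→5
Patient 3: 5→9
Patient 8: 9→29
Patient 6: 29→50
Patient 9: 50→72
Patient 7: 72→96
Patient 1: 96→121
Patient 2: 121→147
Sum = 2+5+9+29+50+72+96+121+147 = 531.

531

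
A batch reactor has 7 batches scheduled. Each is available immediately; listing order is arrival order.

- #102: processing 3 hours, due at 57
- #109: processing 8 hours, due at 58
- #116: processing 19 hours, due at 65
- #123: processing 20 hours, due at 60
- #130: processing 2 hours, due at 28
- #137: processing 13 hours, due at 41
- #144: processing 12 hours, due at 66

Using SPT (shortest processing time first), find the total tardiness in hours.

SPT (increasing processing time): #130 #102 #109 #144 #137 #116 #123.
#130: 0→2, due 28, tardiness 0
#102: 2→5, due 57, tardiness 0
#109: 5→13, due 58, tardiness 0
#144: 13→25, due 66, tardiness 0
#137: 25→38, due 41, tardiness 0
#116: 38→57, due 65, tardiness 0
#123: 57→77, due 60, tardiness 17
Sum = 0+0+0+0+0+0+17 = 17.

17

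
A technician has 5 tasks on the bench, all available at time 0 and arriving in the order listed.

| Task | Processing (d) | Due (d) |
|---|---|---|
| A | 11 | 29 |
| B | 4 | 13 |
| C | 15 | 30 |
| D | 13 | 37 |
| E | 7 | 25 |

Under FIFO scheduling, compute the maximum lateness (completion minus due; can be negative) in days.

FIFO (arrival order): A B C D E.
A: 0→11, due 29, lateness -18
B: 11→15, due 13, lateness 2
C: 15→30, due 30, lateness 0
D: 30→43, due 37, lateness 6
E: 43→50, due 25, lateness 25
Maximum = 25.

25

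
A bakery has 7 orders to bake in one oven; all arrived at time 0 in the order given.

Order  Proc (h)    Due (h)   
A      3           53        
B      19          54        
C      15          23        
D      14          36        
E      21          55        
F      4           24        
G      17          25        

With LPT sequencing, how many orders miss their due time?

LPT (decreasing processing time): E B G C D F A.
E: 0→21, due 55, tardiness 0
B: 21→40, due 54, tardiness 0
G: 40→57, due 25, tardiness 32
C: 57→72, due 23, tardiness 49
D: 72→86, due 36, tardiness 50
F: 86→90, due 24, tardiness 66
A: 90→93, due 53, tardiness 40
Late orders: 5.

5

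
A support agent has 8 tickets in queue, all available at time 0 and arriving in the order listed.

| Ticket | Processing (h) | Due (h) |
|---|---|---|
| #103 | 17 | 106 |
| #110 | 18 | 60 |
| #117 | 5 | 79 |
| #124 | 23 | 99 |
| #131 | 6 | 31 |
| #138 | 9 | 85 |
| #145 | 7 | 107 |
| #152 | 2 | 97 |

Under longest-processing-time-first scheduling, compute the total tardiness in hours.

55

LPT (decreasing processing time): #124 #110 #103 #138 #145 #131 #117 #152.
#124: 0→23, due 99, tardiness 0
#110: 23→41, due 60, tardiness 0
#103: 41→58, due 106, tardiness 0
#138: 58→67, due 85, tardiness 0
#145: 67→74, due 107, tardiness 0
#131: 74→80, due 31, tardiness 49
#117: 80→85, due 79, tardiness 6
#152: 85→87, due 97, tardiness 0
Sum = 0+0+0+0+0+49+6+0 = 55.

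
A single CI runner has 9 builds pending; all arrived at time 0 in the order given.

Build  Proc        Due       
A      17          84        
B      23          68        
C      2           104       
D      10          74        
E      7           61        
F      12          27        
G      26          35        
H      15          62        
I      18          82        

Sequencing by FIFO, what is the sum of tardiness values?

FIFO (arrival order): A B C D E F G H I.
A: 0→17, due 84, tardiness 0
B: 17→40, due 68, tardiness 0
C: 40→42, due 104, tardiness 0
D: 42→52, due 74, tardiness 0
E: 52→59, due 61, tardiness 0
F: 59→71, due 27, tardiness 44
G: 71→97, due 35, tardiness 62
H: 97→112, due 62, tardiness 50
I: 112→130, due 82, tardiness 48
Sum = 0+0+0+0+0+44+62+50+48 = 204.

204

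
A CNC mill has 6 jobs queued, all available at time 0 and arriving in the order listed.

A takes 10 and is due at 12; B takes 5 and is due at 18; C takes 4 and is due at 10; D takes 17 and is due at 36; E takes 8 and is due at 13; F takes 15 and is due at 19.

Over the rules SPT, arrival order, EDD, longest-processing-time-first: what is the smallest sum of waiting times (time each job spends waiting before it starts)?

99

SPT (increasing processing time): C B E A F D.
C: waits 0, runs 0→4
B: waits 4, runs 4→9
E: waits 9, runs 9→17
A: waits 17, runs 17→27
F: waits 27, runs 27→42
D: waits 42, runs 42→59
Sum = 0+4+9+17+27+42 = 99.
FIFO (arrival order): A B C D E F.
A: waits 0, runs 0→10
B: waits 10, runs 10→15
C: waits 15, runs 15→19
D: waits 19, runs 19→36
E: waits 36, runs 36→44
F: waits 44, runs 44→59
Sum = 0+10+15+19+36+44 = 124.
EDD (increasing due date): C A E B F D.
C: waits 0, runs 0→4
A: waits 4, runs 4→14
E: waits 14, runs 14→22
B: waits 22, runs 22→27
F: waits 27, runs 27→42
D: waits 42, runs 42→59
Sum = 0+4+14+22+27+42 = 109.
LPT (decreasing processing time): D F A E B C.
D: waits 0, runs 0→17
F: waits 17, runs 17→32
A: waits 32, runs 32→42
E: waits 42, runs 42→50
B: waits 50, runs 50→55
C: waits 55, runs 55→59
Sum = 0+17+32+42+50+55 = 196.
SPT 99, FIFO 124, EDD 109, LPT 196 → minimum 99.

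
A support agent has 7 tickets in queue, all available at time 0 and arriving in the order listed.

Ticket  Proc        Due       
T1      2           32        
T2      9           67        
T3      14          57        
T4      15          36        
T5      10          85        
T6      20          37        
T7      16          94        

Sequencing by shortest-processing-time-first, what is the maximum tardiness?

49

SPT (increasing processing time): T1 T2 T5 T3 T4 T7 T6.
T1: 0→2, due 32, tardiness 0
T2: 2→11, due 67, tardiness 0
T5: 11→21, due 85, tardiness 0
T3: 21→35, due 57, tardiness 0
T4: 35→50, due 36, tardiness 14
T7: 50→66, due 94, tardiness 0
T6: 66→86, due 37, tardiness 49
Maximum = 49.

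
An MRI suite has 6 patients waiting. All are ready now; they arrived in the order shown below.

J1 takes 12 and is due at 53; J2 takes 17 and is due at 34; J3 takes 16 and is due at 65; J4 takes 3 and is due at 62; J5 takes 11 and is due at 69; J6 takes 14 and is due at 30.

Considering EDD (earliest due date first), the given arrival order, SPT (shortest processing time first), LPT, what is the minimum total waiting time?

139

EDD (increasing due date): J6 J2 J1 J4 J3 J5.
J6: waits 0, runs 0→14
J2: waits 14, runs 14→31
J1: waits 31, runs 31→43
J4: waits 43, runs 43→46
J3: waits 46, runs 46→62
J5: waits 62, runs 62→73
Sum = 0+14+31+43+46+62 = 196.
FIFO (arrival order): J1 J2 J3 J4 J5 J6.
J1: waits 0, runs 0→12
J2: waits 12, runs 12→29
J3: waits 29, runs 29→45
J4: waits 45, runs 45→48
J5: waits 48, runs 48→59
J6: waits 59, runs 59→73
Sum = 0+12+29+45+48+59 = 193.
SPT (increasing processing time): J4 J5 J1 J6 J3 J2.
J4: waits 0, runs 0→3
J5: waits 3, runs 3→14
J1: waits 14, runs 14→26
J6: waits 26, runs 26→40
J3: waits 40, runs 40→56
J2: waits 56, runs 56→73
Sum = 0+3+14+26+40+56 = 139.
LPT (decreasing processing time): J2 J3 J6 J1 J5 J4.
J2: waits 0, runs 0→17
J3: waits 17, runs 17→33
J6: waits 33, runs 33→47
J1: waits 47, runs 47→59
J5: waits 59, runs 59→70
J4: waits 70, runs 70→73
Sum = 0+17+33+47+59+70 = 226.
EDD 196, FIFO 193, SPT 139, LPT 226 → minimum 139.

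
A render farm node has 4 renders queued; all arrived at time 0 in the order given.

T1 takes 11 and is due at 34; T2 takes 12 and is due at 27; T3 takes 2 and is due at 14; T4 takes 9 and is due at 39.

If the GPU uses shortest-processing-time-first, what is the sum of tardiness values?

SPT (increasing processing time): T3 T4 T1 T2.
T3: 0→2, due 14, tardiness 0
T4: 2→11, due 39, tardiness 0
T1: 11→22, due 34, tardiness 0
T2: 22→34, due 27, tardiness 7
Sum = 0+0+0+7 = 7.

7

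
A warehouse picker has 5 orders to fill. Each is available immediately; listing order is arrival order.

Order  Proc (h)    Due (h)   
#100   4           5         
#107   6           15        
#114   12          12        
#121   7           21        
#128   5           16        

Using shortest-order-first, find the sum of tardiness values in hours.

23

SPT (increasing processing time): #100 #128 #107 #121 #114.
#100: 0→4, due 5, tardiness 0
#128: 4→9, due 16, tardiness 0
#107: 9→15, due 15, tardiness 0
#121: 15→22, due 21, tardiness 1
#114: 22→34, due 12, tardiness 22
Sum = 0+0+0+1+22 = 23.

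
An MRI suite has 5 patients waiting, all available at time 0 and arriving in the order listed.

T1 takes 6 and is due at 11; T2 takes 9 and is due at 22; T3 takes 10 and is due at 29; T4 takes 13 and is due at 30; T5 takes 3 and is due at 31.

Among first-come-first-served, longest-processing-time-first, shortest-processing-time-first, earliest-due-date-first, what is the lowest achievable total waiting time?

58

FIFO (arrival order): T1 T2 T3 T4 T5.
T1: waits 0, runs 0→6
T2: waits 6, runs 6→15
T3: waits 15, runs 15→25
T4: waits 25, runs 25→38
T5: waits 38, runs 38→41
Sum = 0+6+15+25+38 = 84.
LPT (decreasing processing time): T4 T3 T2 T1 T5.
T4: waits 0, runs 0→13
T3: waits 13, runs 13→23
T2: waits 23, runs 23→32
T1: waits 32, runs 32→38
T5: waits 38, runs 38→41
Sum = 0+13+23+32+38 = 106.
SPT (increasing processing time): T5 T1 T2 T3 T4.
T5: waits 0, runs 0→3
T1: waits 3, runs 3→9
T2: waits 9, runs 9→18
T3: waits 18, runs 18→28
T4: waits 28, runs 28→41
Sum = 0+3+9+18+28 = 58.
EDD (increasing due date): T1 T2 T3 T4 T5.
T1: waits 0, runs 0→6
T2: waits 6, runs 6→15
T3: waits 15, runs 15→25
T4: waits 25, runs 25→38
T5: waits 38, runs 38→41
Sum = 0+6+15+25+38 = 84.
FIFO 84, LPT 106, SPT 58, EDD 84 → minimum 58.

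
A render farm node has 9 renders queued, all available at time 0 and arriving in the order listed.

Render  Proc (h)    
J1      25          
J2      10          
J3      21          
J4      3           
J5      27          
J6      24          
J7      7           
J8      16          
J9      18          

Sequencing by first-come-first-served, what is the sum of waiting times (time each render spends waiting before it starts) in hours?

FIFO (arrival order): J1 J2 J3 J4 J5 J6 J7 J8 J9.
J1: waits 0, runs 0→25
J2: waits 25, runs 25→35
J3: waits 35, runs 35→56
J4: waits 56, runs 56→59
J5: waits 59, runs 59→86
J6: waits 86, runs 86→110
J7: waits 110, runs 110→117
J8: waits 117, runs 117→133
J9: waits 133, runs 133→151
Sum = 0+25+35+56+59+86+110+117+133 = 621.

621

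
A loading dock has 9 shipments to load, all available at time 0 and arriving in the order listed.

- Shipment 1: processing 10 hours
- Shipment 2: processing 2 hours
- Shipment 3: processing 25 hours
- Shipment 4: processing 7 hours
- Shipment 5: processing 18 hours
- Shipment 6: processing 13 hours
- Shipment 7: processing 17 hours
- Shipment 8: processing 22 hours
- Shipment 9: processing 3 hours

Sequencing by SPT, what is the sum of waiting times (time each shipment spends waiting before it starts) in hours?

290

SPT (increasing processing time): Shipment 2 Shipment 9 Shipment 4 Shipment 1 Shipment 6 Shipment 7 Shipment 5 Shipment 8 Shipment 3.
Shipment 2: waits 0, runs 0→2
Shipment 9: waits 2, runs 2→5
Shipment 4: waits 5, runs 5→12
Shipment 1: waits 12, runs 12→22
Shipment 6: waits 22, runs 22→35
Shipment 7: waits 35, runs 35→52
Shipment 5: waits 52, runs 52→70
Shipment 8: waits 70, runs 70→92
Shipment 3: waits 92, runs 92→117
Sum = 0+2+5+12+22+35+52+70+92 = 290.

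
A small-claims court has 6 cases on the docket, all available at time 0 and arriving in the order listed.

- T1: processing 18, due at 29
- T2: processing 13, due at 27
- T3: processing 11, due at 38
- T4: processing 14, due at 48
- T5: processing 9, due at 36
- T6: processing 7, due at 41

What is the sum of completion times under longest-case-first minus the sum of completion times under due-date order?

LPT (decreasing processing time): T1 T4 T2 T3 T5 T6.
T1: 0→18
T4: 18→32
T2: 32→45
T3: 45→56
T5: 56→65
T6: 65→72
Sum = 18+32+45+56+65+72 = 288.
EDD (increasing due date): T2 T1 T5 T3 T6 T4.
T2: 0→13
T1: 13→31
T5: 31→40
T3: 40→51
T6: 51→58
T4: 58→72
Sum = 13+31+40+51+58+72 = 265.
Difference = 288 − 265 = 23.

23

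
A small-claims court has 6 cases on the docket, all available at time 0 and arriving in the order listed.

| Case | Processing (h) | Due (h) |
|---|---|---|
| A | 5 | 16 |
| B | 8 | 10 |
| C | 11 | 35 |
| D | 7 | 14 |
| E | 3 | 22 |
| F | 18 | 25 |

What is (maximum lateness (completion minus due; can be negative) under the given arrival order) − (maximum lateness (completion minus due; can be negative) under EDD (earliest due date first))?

FIFO (arrival order): A B C D E F.
A: 0→5, due 16, lateness -11
B: 5→13, due 10, lateness 3
C: 13→24, due 35, lateness -11
D: 24→31, due 14, lateness 17
E: 31→34, due 22, lateness 12
F: 34→52, due 25, lateness 27
Maximum = 27.
EDD (increasing due date): B D A E F C.
B: 0→8, due 10, lateness -2
D: 8→15, due 14, lateness 1
A: 15→20, due 16, lateness 4
E: 20→23, due 22, lateness 1
F: 23→41, due 25, lateness 16
C: 41→52, due 35, lateness 17
Maximum = 17.
Difference = 27 − 17 = 10.

10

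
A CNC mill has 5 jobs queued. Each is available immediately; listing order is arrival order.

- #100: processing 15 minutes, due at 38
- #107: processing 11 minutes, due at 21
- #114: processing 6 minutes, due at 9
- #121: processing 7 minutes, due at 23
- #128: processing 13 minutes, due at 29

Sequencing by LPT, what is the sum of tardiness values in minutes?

LPT (decreasing processing time): #100 #128 #107 #121 #114.
#100: 0→15, due 38, tardiness 0
#128: 15→28, due 29, tardiness 0
#107: 28→39, due 21, tardiness 18
#121: 39→46, due 23, tardiness 23
#114: 46→52, due 9, tardiness 43
Sum = 0+0+18+23+43 = 84.

84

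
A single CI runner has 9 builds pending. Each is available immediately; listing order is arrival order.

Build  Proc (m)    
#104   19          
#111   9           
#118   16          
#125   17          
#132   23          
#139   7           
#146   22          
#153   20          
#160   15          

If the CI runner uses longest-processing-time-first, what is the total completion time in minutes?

856

LPT (decreasing processing time): #132 #146 #153 #104 #125 #118 #160 #111 #139.
#132: 0→23
#146: 23→45
#153: 45→65
#104: 65→84
#125: 84→101
#118: 101→117
#160: 117→132
#111: 132→141
#139: 141→148
Sum = 23+45+65+84+101+117+132+141+148 = 856.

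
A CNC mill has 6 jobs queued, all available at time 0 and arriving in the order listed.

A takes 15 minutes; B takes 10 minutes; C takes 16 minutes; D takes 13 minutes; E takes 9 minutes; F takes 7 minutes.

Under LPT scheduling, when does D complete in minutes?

LPT (decreasing processing time): C A D B E F.
C: 0→16
A: 16→31
D: 31→44

44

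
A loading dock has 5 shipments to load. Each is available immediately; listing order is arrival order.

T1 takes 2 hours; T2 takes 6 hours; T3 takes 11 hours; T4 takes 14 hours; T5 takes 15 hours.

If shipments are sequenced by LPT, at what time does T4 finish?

LPT (decreasing processing time): T5 T4 T3 T2 T1.
T5: 0→15
T4: 15→29

29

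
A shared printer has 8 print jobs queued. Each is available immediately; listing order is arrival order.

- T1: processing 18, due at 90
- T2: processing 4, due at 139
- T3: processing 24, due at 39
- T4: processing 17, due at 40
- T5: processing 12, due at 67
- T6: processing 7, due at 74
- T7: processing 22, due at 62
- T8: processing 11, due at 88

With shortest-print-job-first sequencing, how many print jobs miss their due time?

3

SPT (increasing processing time): T2 T6 T8 T5 T4 T1 T7 T3.
T2: 0→4, due 139, tardiness 0
T6: 4→11, due 74, tardiness 0
T8: 11→22, due 88, tardiness 0
T5: 22→34, due 67, tardiness 0
T4: 34→51, due 40, tardiness 11
T1: 51→69, due 90, tardiness 0
T7: 69→91, due 62, tardiness 29
T3: 91→115, due 39, tardiness 76
Late print jobs: 3.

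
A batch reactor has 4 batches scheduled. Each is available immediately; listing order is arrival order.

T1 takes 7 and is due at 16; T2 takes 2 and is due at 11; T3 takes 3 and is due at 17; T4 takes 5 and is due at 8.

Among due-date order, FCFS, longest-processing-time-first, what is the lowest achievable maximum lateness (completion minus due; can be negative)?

0

EDD (increasing due date): T4 T2 T1 T3.
T4: 0→5, due 8, lateness -3
T2: 5→7, due 11, lateness -4
T1: 7→14, due 16, lateness -2
T3: 14→17, due 17, lateness 0
Maximum = 0.
FIFO (arrival order): T1 T2 T3 T4.
T1: 0→7, due 16, lateness -9
T2: 7→9, due 11, lateness -2
T3: 9→12, due 17, lateness -5
T4: 12→17, due 8, lateness 9
Maximum = 9.
LPT (decreasing processing time): T1 T4 T3 T2.
T1: 0→7, due 16, lateness -9
T4: 7→12, due 8, lateness 4
T3: 12→15, due 17, lateness -2
T2: 15→17, due 11, lateness 6
Maximum = 6.
EDD 0, FIFO 9, LPT 6 → minimum 0.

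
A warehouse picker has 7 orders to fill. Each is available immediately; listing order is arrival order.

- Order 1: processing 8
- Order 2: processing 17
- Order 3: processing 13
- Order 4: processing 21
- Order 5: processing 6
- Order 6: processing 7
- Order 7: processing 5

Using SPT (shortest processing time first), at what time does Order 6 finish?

SPT (increasing processing time): Order 7 Order 5 Order 6 Order 1 Order 3 Order 2 Order 4.
Order 7: 0→5
Order 5: 5→11
Order 6: 11→18

18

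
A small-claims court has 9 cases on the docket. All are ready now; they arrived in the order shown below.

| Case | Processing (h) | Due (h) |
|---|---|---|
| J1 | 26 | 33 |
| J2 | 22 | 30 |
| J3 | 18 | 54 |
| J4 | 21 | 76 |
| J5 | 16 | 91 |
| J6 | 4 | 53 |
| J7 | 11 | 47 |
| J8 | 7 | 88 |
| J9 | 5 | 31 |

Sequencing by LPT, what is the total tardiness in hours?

335

LPT (decreasing processing time): J1 J2 J4 J3 J5 J7 J8 J9 J6.
J1: 0→26, due 33, tardiness 0
J2: 26→48, due 30, tardiness 18
J4: 48→69, due 76, tardiness 0
J3: 69→87, due 54, tardiness 33
J5: 87→103, due 91, tardiness 12
J7: 103→114, due 47, tardiness 67
J8: 114→121, due 88, tardiness 33
J9: 121→126, due 31, tardiness 95
J6: 126→130, due 53, tardiness 77
Sum = 0+18+0+33+12+67+33+95+77 = 335.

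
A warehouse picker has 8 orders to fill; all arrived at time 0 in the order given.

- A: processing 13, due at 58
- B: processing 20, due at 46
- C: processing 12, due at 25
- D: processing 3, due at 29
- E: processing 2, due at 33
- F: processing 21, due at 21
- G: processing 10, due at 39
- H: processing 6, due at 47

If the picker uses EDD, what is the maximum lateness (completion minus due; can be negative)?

EDD (increasing due date): F C D E G B H A.
F: 0→21, due 21, lateness 0
C: 21→33, due 25, lateness 8
D: 33→36, due 29, lateness 7
E: 36→38, due 33, lateness 5
G: 38→48, due 39, lateness 9
B: 48→68, due 46, lateness 22
H: 68→74, due 47, lateness 27
A: 74→87, due 58, lateness 29
Maximum = 29.

29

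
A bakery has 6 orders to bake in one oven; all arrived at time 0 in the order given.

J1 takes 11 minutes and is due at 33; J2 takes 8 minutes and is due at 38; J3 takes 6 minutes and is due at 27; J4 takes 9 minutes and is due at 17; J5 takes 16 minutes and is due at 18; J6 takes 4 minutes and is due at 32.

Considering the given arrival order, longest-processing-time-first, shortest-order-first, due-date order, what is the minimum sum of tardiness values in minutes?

43

FIFO (arrival order): J1 J2 J3 J4 J5 J6.
J1: 0→11, due 33, tardiness 0
J2: 11→19, due 38, tardiness 0
J3: 19→25, due 27, tardiness 0
J4: 25→34, due 17, tardiness 17
J5: 34→50, due 18, tardiness 32
J6: 50→54, due 32, tardiness 22
Sum = 0+0+0+17+32+22 = 71.
LPT (decreasing processing time): J5 J1 J4 J2 J3 J6.
J5: 0→16, due 18, tardiness 0
J1: 16→27, due 33, tardiness 0
J4: 27→36, due 17, tardiness 19
J2: 36→44, due 38, tardiness 6
J3: 44→50, due 27, tardiness 23
J6: 50→54, due 32, tardiness 22
Sum = 0+0+19+6+23+22 = 70.
SPT (increasing processing time): J6 J3 J2 J4 J1 J5.
J6: 0→4, due 32, tardiness 0
J3: 4→10, due 27, tardiness 0
J2: 10→18, due 38, tardiness 0
J4: 18→27, due 17, tardiness 10
J1: 27→38, due 33, tardiness 5
J5: 38→54, due 18, tardiness 36
Sum = 0+0+0+10+5+36 = 51.
EDD (increasing due date): J4 J5 J3 J6 J1 J2.
J4: 0→9, due 17, tardiness 0
J5: 9→25, due 18, tardiness 7
J3: 25→31, due 27, tardiness 4
J6: 31→35, due 32, tardiness 3
J1: 35→46, due 33, tardiness 13
J2: 46→54, due 38, tardiness 16
Sum = 0+7+4+3+13+16 = 43.
FIFO 71, LPT 70, SPT 51, EDD 43 → minimum 43.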